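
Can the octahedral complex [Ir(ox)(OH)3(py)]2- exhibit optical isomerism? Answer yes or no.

no

In an octahedral complex each vertex has one trans partner and four cis neighbours.
Each ox is bidentate and must span two cis positions.
The distinct arrangements are (2 in all): OH mer; OH fac.
Each arrangement has an internal mirror plane or centre of symmetry, so none is chiral.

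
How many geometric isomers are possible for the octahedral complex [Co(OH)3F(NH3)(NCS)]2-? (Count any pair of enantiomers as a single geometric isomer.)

Systematic placement gives 4 geometric isomers: OH mer (3 arrangements); OH fac (chiral).

4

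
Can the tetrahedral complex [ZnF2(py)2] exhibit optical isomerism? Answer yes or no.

All four vertices of a tetrahedron are equivalent and mutually adjacent, so cis/trans isomerism cannot arise.
Only one geometric arrangement is possible.

no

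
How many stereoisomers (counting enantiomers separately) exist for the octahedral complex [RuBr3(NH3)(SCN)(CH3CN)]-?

In an octahedral complex each vertex has one trans partner and four cis neighbours.
There are 4 geometric isomers: Br mer (3 arrangements); Br fac (chiral).
One of these lacks any improper symmetry element and so occurs as an enantiomeric pair, giving 4 + 1 = 5 stereoisomers in total.

5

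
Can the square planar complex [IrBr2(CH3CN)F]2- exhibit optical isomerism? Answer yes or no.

A square has two trans pairs of vertices; adjacent vertices are cis.
There are 2 geometric isomers: Br cis; Br trans.
Each arrangement has an internal mirror plane or centre of symmetry, so none is chiral.

no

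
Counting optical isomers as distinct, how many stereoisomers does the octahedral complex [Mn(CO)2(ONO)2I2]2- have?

6

The six octahedral sites form three mutually perpendicular trans pairs.
The distinct arrangements are (5 in all): CO trans, ONO trans, I trans; CO trans, ONO cis, I cis; CO cis, ONO trans, I cis; CO cis, ONO cis, I cis (chiral); CO cis, ONO cis, I trans.
One of these lacks any improper symmetry element and so occurs as an enantiomeric pair, giving 5 + 1 = 6 stereoisomers in total.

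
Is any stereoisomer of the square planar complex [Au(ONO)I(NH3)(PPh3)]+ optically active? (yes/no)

In a square planar complex each vertex has one trans partner and two cis neighbours.
The distinct arrangements are (3 in all): (I/ONO trans, NH3/PPh3 trans); (I/PPh3 trans, NH3/ONO trans); (I/NH3 trans, ONO/PPh3 trans).
Each arrangement has an internal mirror plane or centre of symmetry, so none is chiral.

no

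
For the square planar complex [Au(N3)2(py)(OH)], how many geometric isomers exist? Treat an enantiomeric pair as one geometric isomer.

Working through the distinct placements yields 2 geometric isomers: N3 cis; N3 trans.

2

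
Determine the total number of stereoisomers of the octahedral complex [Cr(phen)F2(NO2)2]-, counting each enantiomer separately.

Each phen is bidentate and must span two cis positions.
The distinct arrangements are (3 in all): F trans, NO2 cis; F cis, NO2 cis (chiral); F cis, NO2 trans.
One of these lacks any improper symmetry element and so occurs as an enantiomeric pair, giving 3 + 1 = 4 stereoisomers in total.

4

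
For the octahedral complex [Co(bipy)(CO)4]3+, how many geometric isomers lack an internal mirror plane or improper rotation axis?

In an octahedral complex each vertex has one trans partner and four cis neighbours.
Each bipy is bidentate and must span two cis positions.
Only one geometric arrangement is possible.

0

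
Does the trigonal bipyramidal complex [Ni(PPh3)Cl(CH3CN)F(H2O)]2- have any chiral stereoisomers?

yes

Placing the ligands in turn and identifying arrangements related by rotation or reflection leaves 10 distinct geometric isomers.
Of these, 10 lack any improper symmetry element and so occur as enantiomeric pairs, giving 10 + 10 = 20 stereoisomers in total.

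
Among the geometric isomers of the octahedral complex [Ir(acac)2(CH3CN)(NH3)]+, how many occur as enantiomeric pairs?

An octahedron has six vertices in three trans pairs; every non-trans pair is cis.
Each acac is bidentate and must span two cis positions.
Working through the distinct placements yields 2 geometric isomers: CH3CN and NH3 mutually trans; CH3CN and NH3 mutually cis (chiral).
One of these lacks any improper symmetry element and so occurs as an enantiomeric pair, giving 2 + 1 = 3 stereoisomers in total.

1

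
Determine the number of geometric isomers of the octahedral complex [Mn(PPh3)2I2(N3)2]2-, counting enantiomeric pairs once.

5

There are 5 geometric isomers: PPh3 trans, I trans, N3 trans; PPh3 cis, I trans, N3 cis; PPh3 trans, I cis, N3 cis; PPh3 cis, I cis, N3 cis (chiral); PPh3 cis, I cis, N3 trans.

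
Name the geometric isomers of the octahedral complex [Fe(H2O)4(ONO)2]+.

Systematic placement gives 2 geometric isomers: ONO trans; ONO cis.

cis and trans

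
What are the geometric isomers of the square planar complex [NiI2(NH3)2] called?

In a square planar complex each vertex has one trans partner and two cis neighbours.
Working through the distinct placements yields 2 geometric isomers: I cis; I trans.

cis and trans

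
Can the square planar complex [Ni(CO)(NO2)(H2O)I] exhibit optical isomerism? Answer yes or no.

no

Working through the distinct placements yields 3 geometric isomers: (CO/I trans, H2O/NO2 trans); (CO/NO2 trans, H2O/I trans); (CO/H2O trans, I/NO2 trans).
Each arrangement has an internal mirror plane or centre of symmetry, so none is chiral.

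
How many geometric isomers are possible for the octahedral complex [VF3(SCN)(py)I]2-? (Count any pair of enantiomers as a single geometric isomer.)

4

Systematic placement gives 4 geometric isomers: F mer (3 arrangements); F fac (chiral).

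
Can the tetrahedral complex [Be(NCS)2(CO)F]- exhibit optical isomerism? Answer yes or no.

In a tetrahedral complex all four positions are equivalent and every pair of ligands is adjacent — there is no cis/trans distinction.
Only one geometric arrangement is possible.

no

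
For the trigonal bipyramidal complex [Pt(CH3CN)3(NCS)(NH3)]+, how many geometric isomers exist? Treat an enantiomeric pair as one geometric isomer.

4

Systematic placement gives 4 geometric isomers: NCS equatorial, NH3 equatorial; NCS axial, NH3 equatorial; NCS equatorial, NH3 axial; NCS axial, NH3 axial.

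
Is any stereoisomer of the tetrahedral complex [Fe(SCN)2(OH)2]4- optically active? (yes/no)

no

In a tetrahedral complex all four positions are equivalent and every pair of ligands is adjacent — there is no cis/trans distinction.
Only one geometric arrangement is possible.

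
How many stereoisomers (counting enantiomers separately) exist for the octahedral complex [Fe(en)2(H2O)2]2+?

The six octahedral sites form three mutually perpendicular trans pairs.
Each en is bidentate and must span two cis positions.
There are 2 geometric isomers: H2O trans; H2O cis (chiral).
One of these lacks any improper symmetry element and so occurs as an enantiomeric pair, giving 2 + 1 = 3 stereoisomers in total.

3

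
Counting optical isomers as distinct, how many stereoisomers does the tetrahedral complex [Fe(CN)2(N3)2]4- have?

All four vertices of a tetrahedron are equivalent and mutually adjacent, so cis/trans isomerism cannot arise.
Only one geometric arrangement is possible.

1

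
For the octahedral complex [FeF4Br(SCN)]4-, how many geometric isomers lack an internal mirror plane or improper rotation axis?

The six octahedral sites form three mutually perpendicular trans pairs.
Working through the distinct placements yields 2 geometric isomers: Br and SCN mutually cis; Br and SCN mutually trans.
Each arrangement has an internal mirror plane or centre of symmetry, so none is chiral.

0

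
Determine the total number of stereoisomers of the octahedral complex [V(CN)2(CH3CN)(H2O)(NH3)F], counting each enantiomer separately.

15

Exhaustive case analysis gives 9 geometric isomers.
Of these, 6 lack any improper symmetry element and so occur as enantiomeric pairs, giving 9 + 6 = 15 stereoisomers in total.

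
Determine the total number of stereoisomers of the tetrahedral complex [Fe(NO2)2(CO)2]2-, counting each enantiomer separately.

All four vertices of a tetrahedron are equivalent and mutually adjacent, so cis/trans isomerism cannot arise.
Only one geometric arrangement is possible.

1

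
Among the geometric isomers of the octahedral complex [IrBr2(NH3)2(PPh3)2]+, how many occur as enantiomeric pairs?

The six octahedral sites form three mutually perpendicular trans pairs.
The distinct arrangements are (5 in all): Br trans, NH3 trans, PPh3 trans; Br trans, NH3 cis, PPh3 cis; Br cis, NH3 cis, PPh3 trans; Br cis, NH3 cis, PPh3 cis (chiral); Br cis, NH3 trans, PPh3 cis.
One of these lacks any improper symmetry element and so occurs as an enantiomeric pair, giving 5 + 1 = 6 stereoisomers in total.

1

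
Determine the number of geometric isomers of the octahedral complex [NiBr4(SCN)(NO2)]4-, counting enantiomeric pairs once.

2

In an octahedral complex each vertex has one trans partner and four cis neighbours.
The distinct arrangements are (2 in all): SCN and NO2 mutually trans; SCN and NO2 mutually cis.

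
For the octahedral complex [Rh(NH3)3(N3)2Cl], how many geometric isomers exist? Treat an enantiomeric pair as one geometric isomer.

Working through the distinct placements yields 3 geometric isomers: NH3 mer, N3 cis; NH3 mer, N3 trans; NH3 fac, N3 cis.

3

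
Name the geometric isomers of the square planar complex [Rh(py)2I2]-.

In a square planar complex each vertex has one trans partner and two cis neighbours.
The distinct arrangements are (2 in all): py cis; py trans.

cis and trans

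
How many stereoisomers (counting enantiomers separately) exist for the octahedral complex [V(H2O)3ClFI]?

5

The six octahedral sites form three mutually perpendicular trans pairs.
Working through the distinct placements yields 4 geometric isomers: H2O mer (3 arrangements); H2O fac (chiral).
One of these lacks any improper symmetry element and so occurs as an enantiomeric pair, giving 4 + 1 = 5 stereoisomers in total.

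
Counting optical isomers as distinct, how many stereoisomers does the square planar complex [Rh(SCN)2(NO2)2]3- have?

A square has two trans pairs of vertices; adjacent vertices are cis.
There are 2 geometric isomers: SCN cis; SCN trans.
Each arrangement has an internal mirror plane or centre of symmetry, so none is chiral.

2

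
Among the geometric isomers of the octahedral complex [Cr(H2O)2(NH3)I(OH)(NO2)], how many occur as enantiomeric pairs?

An octahedron has six vertices in three trans pairs; every non-trans pair is cis.
Placing the ligands in turn and identifying arrangements related by rotation or reflection leaves 9 distinct geometric isomers.
Of these, 6 lack any improper symmetry element and so occur as enantiomeric pairs, giving 9 + 6 = 15 stereoisomers in total.

6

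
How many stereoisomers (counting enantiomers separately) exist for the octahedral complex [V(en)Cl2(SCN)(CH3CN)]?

An octahedron has six vertices in three trans pairs; every non-trans pair is cis.
Each en is bidentate and must span two cis positions.
The distinct arrangements are (4 in all): Cl cis (3 arrangements, 2 chiral); Cl trans.
Of these, 2 lack any improper symmetry element and so occur as enantiomeric pairs, giving 4 + 2 = 6 stereoisomers in total.

6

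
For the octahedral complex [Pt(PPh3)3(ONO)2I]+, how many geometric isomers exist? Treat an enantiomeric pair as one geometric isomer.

The six octahedral sites form three mutually perpendicular trans pairs.
There are 3 geometric isomers: PPh3 mer, ONO cis; PPh3 mer, ONO trans; PPh3 fac, ONO cis.

3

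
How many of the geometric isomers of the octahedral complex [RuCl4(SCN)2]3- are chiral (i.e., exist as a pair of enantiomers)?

The six octahedral sites form three mutually perpendicular trans pairs.
The distinct arrangements are (2 in all): SCN trans; SCN cis.
Each arrangement has an internal mirror plane or centre of symmetry, so none is chiral.

0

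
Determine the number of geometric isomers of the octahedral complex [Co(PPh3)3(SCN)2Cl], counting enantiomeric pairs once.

3

An octahedron has six vertices in three trans pairs; every non-trans pair is cis.
Working through the distinct placements yields 3 geometric isomers: PPh3 mer, SCN trans; PPh3 fac, SCN cis; PPh3 mer, SCN cis.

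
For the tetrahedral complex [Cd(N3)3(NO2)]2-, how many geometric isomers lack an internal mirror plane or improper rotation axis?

0

All four vertices of a tetrahedron are equivalent and mutually adjacent, so cis/trans isomerism cannot arise.
Only one geometric arrangement is possible.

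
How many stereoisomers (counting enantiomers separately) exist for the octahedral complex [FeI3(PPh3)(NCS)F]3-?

An octahedron has six vertices in three trans pairs; every non-trans pair is cis.
Working through the distinct placements yields 4 geometric isomers: I mer (3 arrangements); I fac (chiral).
One of these lacks any improper symmetry element and so occurs as an enantiomeric pair, giving 4 + 1 = 5 stereoisomers in total.

5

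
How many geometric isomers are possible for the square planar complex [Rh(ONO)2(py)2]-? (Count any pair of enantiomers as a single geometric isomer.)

2

In a square planar complex each vertex has one trans partner and two cis neighbours.
Working through the distinct placements yields 2 geometric isomers: ONO cis; ONO trans.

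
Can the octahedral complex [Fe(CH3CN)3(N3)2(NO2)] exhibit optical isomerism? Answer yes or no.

no

An octahedron has six vertices in three trans pairs; every non-trans pair is cis.
Systematic placement gives 3 geometric isomers: CH3CN mer, N3 cis; CH3CN mer, N3 trans; CH3CN fac, N3 cis.
Each arrangement has an internal mirror plane or centre of symmetry, so none is chiral.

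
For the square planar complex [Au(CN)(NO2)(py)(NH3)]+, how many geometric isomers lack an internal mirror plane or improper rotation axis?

0

In a square planar complex each vertex has one trans partner and two cis neighbours.
The distinct arrangements are (3 in all): (CN/NO2 trans, NH3/py trans); (CN/py trans, NH3/NO2 trans); (CN/NH3 trans, NO2/py trans).
Each arrangement has an internal mirror plane or centre of symmetry, so none is chiral.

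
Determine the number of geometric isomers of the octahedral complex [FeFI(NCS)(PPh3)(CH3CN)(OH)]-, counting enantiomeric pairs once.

In an octahedral complex each vertex has one trans partner and four cis neighbours.
Exhaustive case analysis gives 15 geometric isomers.

15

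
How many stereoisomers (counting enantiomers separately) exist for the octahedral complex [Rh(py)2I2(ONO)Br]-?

8

An octahedron has six vertices in three trans pairs; every non-trans pair is cis.
There are 6 geometric isomers: py trans, I cis; py cis, I cis (3 arrangements, 2 chiral); py trans, I trans; py cis, I trans.
Of these, 2 lack any improper symmetry element and so occur as enantiomeric pairs, giving 6 + 2 = 8 stereoisomers in total.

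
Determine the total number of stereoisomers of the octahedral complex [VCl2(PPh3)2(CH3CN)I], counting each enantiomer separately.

The six octahedral sites form three mutually perpendicular trans pairs.
Working through the distinct placements yields 6 geometric isomers: Cl cis, PPh3 trans; Cl cis, PPh3 cis (3 arrangements, 2 chiral); Cl trans, PPh3 trans; Cl trans, PPh3 cis.
Of these, 2 lack any improper symmetry element and so occur as enantiomeric pairs, giving 6 + 2 = 8 stereoisomers in total.

8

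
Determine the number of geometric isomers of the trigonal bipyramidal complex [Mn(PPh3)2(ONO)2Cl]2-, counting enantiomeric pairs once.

5

In a trigonal bipyramid the two axial positions differ from the three equatorial ones.
Systematic enumeration (placing each ligand type in turn and discarding arrangements equivalent by rotation or reflection) gives 5 geometric isomers.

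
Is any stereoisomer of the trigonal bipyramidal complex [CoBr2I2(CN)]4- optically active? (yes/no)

yes

A trigonal bipyramid has two axial and three equatorial sites, which are chemically inequivalent.
Placing the ligands in turn and identifying arrangements related by rotation or reflection leaves 5 distinct geometric isomers.
One of these lacks any improper symmetry element and so occurs as an enantiomeric pair, giving 5 + 1 = 6 stereoisomers in total.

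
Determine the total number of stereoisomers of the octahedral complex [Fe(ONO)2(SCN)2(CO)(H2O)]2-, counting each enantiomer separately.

8

In an octahedral complex each vertex has one trans partner and four cis neighbours.
Working through the distinct placements yields 6 geometric isomers: ONO trans, SCN trans; ONO cis, SCN cis (3 arrangements, 2 chiral); ONO cis, SCN trans; ONO trans, SCN cis.
Of these, 2 lack any improper symmetry element and so occur as enantiomeric pairs, giving 6 + 2 = 8 stereoisomers in total.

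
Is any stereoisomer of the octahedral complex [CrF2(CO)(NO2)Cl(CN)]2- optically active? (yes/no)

yes

In an octahedral complex each vertex has one trans partner and four cis neighbours.
Placing the ligands in turn and identifying arrangements related by rotation or reflection leaves 9 distinct geometric isomers.
Of these, 6 lack any improper symmetry element and so occur as enantiomeric pairs, giving 9 + 6 = 15 stereoisomers in total.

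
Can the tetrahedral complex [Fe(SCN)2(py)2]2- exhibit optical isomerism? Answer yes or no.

All four vertices of a tetrahedron are equivalent and mutually adjacent, so cis/trans isomerism cannot arise.
Only one geometric arrangement is possible.

no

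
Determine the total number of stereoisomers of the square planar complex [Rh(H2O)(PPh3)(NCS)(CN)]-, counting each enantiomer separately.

3

The distinct arrangements are (3 in all): (CN/NCS trans, H2O/PPh3 trans); (CN/PPh3 trans, H2O/NCS trans); (CN/H2O trans, NCS/PPh3 trans).
Each arrangement has an internal mirror plane or centre of symmetry, so none is chiral.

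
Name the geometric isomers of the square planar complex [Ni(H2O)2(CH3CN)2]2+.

cis and trans

A square has two trans pairs of vertices; adjacent vertices are cis.
The distinct arrangements are (2 in all): H2O cis; H2O trans.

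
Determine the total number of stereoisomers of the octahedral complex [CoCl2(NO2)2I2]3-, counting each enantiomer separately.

6

The six octahedral sites form three mutually perpendicular trans pairs.
The distinct arrangements are (5 in all): Cl trans, NO2 trans, I trans; Cl trans, NO2 cis, I cis; Cl cis, NO2 trans, I cis; Cl cis, NO2 cis, I cis (chiral); Cl cis, NO2 cis, I trans.
One of these lacks any improper symmetry element and so occurs as an enantiomeric pair, giving 5 + 1 = 6 stereoisomers in total.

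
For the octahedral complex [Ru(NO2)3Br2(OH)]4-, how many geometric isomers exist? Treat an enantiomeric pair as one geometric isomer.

3

The six octahedral sites form three mutually perpendicular trans pairs.
The distinct arrangements are (3 in all): NO2 mer, Br trans; NO2 fac, Br cis; NO2 mer, Br cis.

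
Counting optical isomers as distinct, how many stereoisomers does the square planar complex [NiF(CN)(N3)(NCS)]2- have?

A square has two trans pairs of vertices; adjacent vertices are cis.
Working through the distinct placements yields 3 geometric isomers: (CN/N3 trans, F/NCS trans); (CN/NCS trans, F/N3 trans); (CN/F trans, N3/NCS trans).
Each arrangement has an internal mirror plane or centre of symmetry, so none is chiral.

3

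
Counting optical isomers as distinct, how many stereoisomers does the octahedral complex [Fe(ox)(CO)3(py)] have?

2

Each ox is bidentate and must span two cis positions.
Systematic placement gives 2 geometric isomers: CO mer; CO fac.
Each arrangement has an internal mirror plane or centre of symmetry, so none is chiral.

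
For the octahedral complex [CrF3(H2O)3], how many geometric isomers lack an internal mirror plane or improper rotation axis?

In an octahedral complex each vertex has one trans partner and four cis neighbours.
Systematic placement gives 2 geometric isomers: F mer; F fac.
Each arrangement has an internal mirror plane or centre of symmetry, so none is chiral.

0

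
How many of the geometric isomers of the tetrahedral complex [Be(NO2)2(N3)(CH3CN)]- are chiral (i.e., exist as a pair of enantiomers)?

0

All four vertices of a tetrahedron are equivalent and mutually adjacent, so cis/trans isomerism cannot arise.
Only one geometric arrangement is possible.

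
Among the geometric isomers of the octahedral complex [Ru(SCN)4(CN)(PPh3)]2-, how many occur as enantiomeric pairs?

0

The distinct arrangements are (2 in all): CN and PPh3 mutually trans; CN and PPh3 mutually cis.
Each arrangement has an internal mirror plane or centre of symmetry, so none is chiral.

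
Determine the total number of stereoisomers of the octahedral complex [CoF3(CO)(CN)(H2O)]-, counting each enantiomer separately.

5

The six octahedral sites form three mutually perpendicular trans pairs.
The distinct arrangements are (4 in all): F mer (3 arrangements); F fac (chiral).
One of these lacks any improper symmetry element and so occurs as an enantiomeric pair, giving 4 + 1 = 5 stereoisomers in total.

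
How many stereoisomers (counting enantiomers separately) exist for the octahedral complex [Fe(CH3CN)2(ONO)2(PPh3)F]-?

8

An octahedron has six vertices in three trans pairs; every non-trans pair is cis.
Working through the distinct placements yields 6 geometric isomers: CH3CN trans, ONO cis; CH3CN trans, ONO trans; CH3CN cis, ONO cis (3 arrangements, 2 chiral); CH3CN cis, ONO trans.
Of these, 2 lack any improper symmetry element and so occur as enantiomeric pairs, giving 6 + 2 = 8 stereoisomers in total.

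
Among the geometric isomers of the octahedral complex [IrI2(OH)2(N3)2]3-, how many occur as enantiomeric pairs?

In an octahedral complex each vertex has one trans partner and four cis neighbours.
Systematic placement gives 5 geometric isomers: I trans, OH trans, N3 trans; I trans, OH cis, N3 cis; I cis, OH trans, N3 cis; I cis, OH cis, N3 cis (chiral); I cis, OH cis, N3 trans.
One of these lacks any improper symmetry element and so occurs as an enantiomeric pair, giving 5 + 1 = 6 stereoisomers in total.

1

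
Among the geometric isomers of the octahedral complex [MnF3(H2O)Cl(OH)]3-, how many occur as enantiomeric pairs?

There are 4 geometric isomers: F mer (3 arrangements); F fac (chiral).
One of these lacks any improper symmetry element and so occurs as an enantiomeric pair, giving 4 + 1 = 5 stereoisomers in total.

1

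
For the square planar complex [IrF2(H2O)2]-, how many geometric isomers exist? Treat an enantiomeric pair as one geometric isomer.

2

In a square planar complex each vertex has one trans partner and two cis neighbours.
The distinct arrangements are (2 in all): F cis; F trans.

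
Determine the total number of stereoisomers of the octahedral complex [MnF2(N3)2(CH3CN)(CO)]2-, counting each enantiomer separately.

In an octahedral complex each vertex has one trans partner and four cis neighbours.
There are 6 geometric isomers: F trans, N3 trans; F cis, N3 cis (3 arrangements, 2 chiral); F cis, N3 trans; F trans, N3 cis.
Of these, 2 lack any improper symmetry element and so occur as enantiomeric pairs, giving 6 + 2 = 8 stereoisomers in total.

8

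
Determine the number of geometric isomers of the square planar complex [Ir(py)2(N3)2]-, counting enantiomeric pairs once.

A square has two trans pairs of vertices; adjacent vertices are cis.
Systematic placement gives 2 geometric isomers: py cis; py trans.

2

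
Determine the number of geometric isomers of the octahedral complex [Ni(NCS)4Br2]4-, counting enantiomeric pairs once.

2

The distinct arrangements are (2 in all): Br trans; Br cis.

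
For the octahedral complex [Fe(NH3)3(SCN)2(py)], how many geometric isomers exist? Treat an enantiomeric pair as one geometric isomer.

3

Systematic placement gives 3 geometric isomers: NH3 mer, SCN cis; NH3 mer, SCN trans; NH3 fac, SCN cis.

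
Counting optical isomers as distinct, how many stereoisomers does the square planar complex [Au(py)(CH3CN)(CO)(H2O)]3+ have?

3

A square has two trans pairs of vertices; adjacent vertices are cis.
Working through the distinct placements yields 3 geometric isomers: (CH3CN/H2O trans, CO/py trans); (CH3CN/py trans, CO/H2O trans); (CH3CN/CO trans, H2O/py trans).
Each arrangement has an internal mirror plane or centre of symmetry, so none is chiral.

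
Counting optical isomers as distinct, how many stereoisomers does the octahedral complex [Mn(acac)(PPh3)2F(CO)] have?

6

In an octahedral complex each vertex has one trans partner and four cis neighbours.
Each acac is bidentate and must span two cis positions.
Working through the distinct placements yields 4 geometric isomers: PPh3 cis (3 arrangements, 2 chiral); PPh3 trans.
Of these, 2 lack any improper symmetry element and so occur as enantiomeric pairs, giving 4 + 2 = 6 stereoisomers in total.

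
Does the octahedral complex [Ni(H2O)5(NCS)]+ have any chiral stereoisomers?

The six octahedral sites form three mutually perpendicular trans pairs.
Only one geometric arrangement is possible.

no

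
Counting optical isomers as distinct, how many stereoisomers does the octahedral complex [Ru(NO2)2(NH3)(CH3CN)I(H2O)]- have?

The six octahedral sites form three mutually perpendicular trans pairs.
Placing the ligands in turn and identifying arrangements related by rotation or reflection leaves 9 distinct geometric isomers.
Of these, 6 lack any improper symmetry element and so occur as enantiomeric pairs, giving 9 + 6 = 15 stereoisomers in total.

15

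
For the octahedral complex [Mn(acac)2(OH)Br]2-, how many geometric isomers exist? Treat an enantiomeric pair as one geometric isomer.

2

In an octahedral complex each vertex has one trans partner and four cis neighbours.
Each acac is bidentate and must span two cis positions.
Working through the distinct placements yields 2 geometric isomers: OH and Br mutually trans; OH and Br mutually cis (chiral).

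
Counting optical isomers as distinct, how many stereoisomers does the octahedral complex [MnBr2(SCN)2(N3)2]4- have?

Working through the distinct placements yields 5 geometric isomers: Br trans, SCN trans, N3 trans; Br trans, SCN cis, N3 cis; Br cis, SCN trans, N3 cis; Br cis, SCN cis, N3 cis (chiral); Br cis, SCN cis, N3 trans.
One of these lacks any improper symmetry element and so occurs as an enantiomeric pair, giving 5 + 1 = 6 stereoisomers in total.

6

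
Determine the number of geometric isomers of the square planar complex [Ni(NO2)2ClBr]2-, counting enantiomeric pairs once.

2

The distinct arrangements are (2 in all): NO2 cis; NO2 trans.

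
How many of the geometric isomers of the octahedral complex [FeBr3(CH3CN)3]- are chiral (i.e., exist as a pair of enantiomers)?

The six octahedral sites form three mutually perpendicular trans pairs.
Working through the distinct placements yields 2 geometric isomers: Br mer; Br fac.
Each arrangement has an internal mirror plane or centre of symmetry, so none is chiral.

0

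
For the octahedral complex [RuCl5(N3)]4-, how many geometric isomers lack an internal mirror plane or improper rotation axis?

0

Only one geometric arrangement is possible.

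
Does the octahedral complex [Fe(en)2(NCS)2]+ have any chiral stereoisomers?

The six octahedral sites form three mutually perpendicular trans pairs.
Each en is bidentate and must span two cis positions.
There are 2 geometric isomers: NCS trans; NCS cis (chiral).
One of these lacks any improper symmetry element and so occurs as an enantiomeric pair, giving 2 + 1 = 3 stereoisomers in total.

yes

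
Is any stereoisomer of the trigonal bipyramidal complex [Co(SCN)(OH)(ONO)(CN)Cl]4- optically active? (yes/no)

A trigonal bipyramid has two axial and three equatorial sites, which are chemically inequivalent.
Systematic enumeration (placing each ligand type in turn and discarding arrangements equivalent by rotation or reflection) gives 10 geometric isomers.
Of these, 10 lack any improper symmetry element and so occur as enantiomeric pairs, giving 10 + 10 = 20 stereoisomers in total.

yes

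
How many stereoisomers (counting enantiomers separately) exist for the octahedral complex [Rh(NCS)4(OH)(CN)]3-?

2

An octahedron has six vertices in three trans pairs; every non-trans pair is cis.
The distinct arrangements are (2 in all): OH and CN mutually cis; OH and CN mutually trans.
Each arrangement has an internal mirror plane or centre of symmetry, so none is chiral.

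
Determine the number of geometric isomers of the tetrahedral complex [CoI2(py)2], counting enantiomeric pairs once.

All four vertices of a tetrahedron are equivalent and mutually adjacent, so cis/trans isomerism cannot arise.
Only one geometric arrangement is possible.

1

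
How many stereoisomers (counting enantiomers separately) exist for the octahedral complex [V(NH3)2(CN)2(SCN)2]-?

6

The six octahedral sites form three mutually perpendicular trans pairs.
The distinct arrangements are (5 in all): NH3 trans, CN trans, SCN trans; NH3 cis, CN trans, SCN cis; NH3 cis, CN cis, SCN trans; NH3 cis, CN cis, SCN cis (chiral); NH3 trans, CN cis, SCN cis.
One of these lacks any improper symmetry element and so occurs as an enantiomeric pair, giving 5 + 1 = 6 stereoisomers in total.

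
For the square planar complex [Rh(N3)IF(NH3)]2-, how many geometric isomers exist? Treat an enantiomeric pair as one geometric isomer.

3

In a square planar complex each vertex has one trans partner and two cis neighbours.
There are 3 geometric isomers: (F/N3 trans, I/NH3 trans); (F/NH3 trans, I/N3 trans); (F/I trans, N3/NH3 trans).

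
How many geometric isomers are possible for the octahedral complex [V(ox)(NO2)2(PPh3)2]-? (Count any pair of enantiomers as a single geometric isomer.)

3

In an octahedral complex each vertex has one trans partner and four cis neighbours.
Each ox is bidentate and must span two cis positions.
There are 3 geometric isomers: NO2 trans, PPh3 cis; NO2 cis, PPh3 cis (chiral); NO2 cis, PPh3 trans.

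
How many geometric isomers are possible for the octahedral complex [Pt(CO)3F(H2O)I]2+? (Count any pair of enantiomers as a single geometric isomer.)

4

An octahedron has six vertices in three trans pairs; every non-trans pair is cis.
Working through the distinct placements yields 4 geometric isomers: CO mer (3 arrangements); CO fac (chiral).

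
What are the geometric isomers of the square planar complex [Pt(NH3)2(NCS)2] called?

cis and trans

In a square planar complex each vertex has one trans partner and two cis neighbours.
There are 2 geometric isomers: NH3 cis; NH3 trans.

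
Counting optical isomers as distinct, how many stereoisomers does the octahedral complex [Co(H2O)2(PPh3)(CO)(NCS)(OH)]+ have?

15

Placing the ligands in turn and identifying arrangements related by rotation or reflection leaves 9 distinct geometric isomers.
Of these, 6 lack any improper symmetry element and so occur as enantiomeric pairs, giving 9 + 6 = 15 stereoisomers in total.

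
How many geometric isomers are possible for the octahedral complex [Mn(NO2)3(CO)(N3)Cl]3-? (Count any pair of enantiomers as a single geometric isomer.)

4

The six octahedral sites form three mutually perpendicular trans pairs.
There are 4 geometric isomers: NO2 mer (3 arrangements); NO2 fac (chiral).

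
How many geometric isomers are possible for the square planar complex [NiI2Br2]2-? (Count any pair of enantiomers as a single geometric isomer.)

In a square planar complex each vertex has one trans partner and two cis neighbours.
The distinct arrangements are (2 in all): I cis; I trans.

2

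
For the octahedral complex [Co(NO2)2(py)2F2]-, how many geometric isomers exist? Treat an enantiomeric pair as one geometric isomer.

Working through the distinct placements yields 5 geometric isomers: NO2 trans, py trans, F trans; NO2 cis, py cis, F trans; NO2 cis, py trans, F cis; NO2 cis, py cis, F cis (chiral); NO2 trans, py cis, F cis.

5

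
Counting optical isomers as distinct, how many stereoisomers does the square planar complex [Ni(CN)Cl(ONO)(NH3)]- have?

In a square planar complex each vertex has one trans partner and two cis neighbours.
The distinct arrangements are (3 in all): (CN/NH3 trans, Cl/ONO trans); (CN/ONO trans, Cl/NH3 trans); (CN/Cl trans, NH3/ONO trans).
Each arrangement has an internal mirror plane or centre of symmetry, so none is chiral.

3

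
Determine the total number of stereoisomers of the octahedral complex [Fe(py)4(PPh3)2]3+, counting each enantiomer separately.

An octahedron has six vertices in three trans pairs; every non-trans pair is cis.
Systematic placement gives 2 geometric isomers: PPh3 trans; PPh3 cis.
Each arrangement has an internal mirror plane or centre of symmetry, so none is chiral.

2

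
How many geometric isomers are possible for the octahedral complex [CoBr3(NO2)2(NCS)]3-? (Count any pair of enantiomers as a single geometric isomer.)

An octahedron has six vertices in three trans pairs; every non-trans pair is cis.
There are 3 geometric isomers: Br mer, NO2 trans; Br mer, NO2 cis; Br fac, NO2 cis.

3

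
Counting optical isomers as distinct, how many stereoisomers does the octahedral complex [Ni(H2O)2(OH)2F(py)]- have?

8

An octahedron has six vertices in three trans pairs; every non-trans pair is cis.
Working through the distinct placements yields 6 geometric isomers: H2O cis, OH cis (3 arrangements, 2 chiral); H2O cis, OH trans; H2O trans, OH cis; H2O trans, OH trans.
Of these, 2 lack any improper symmetry element and so occur as enantiomeric pairs, giving 6 + 2 = 8 stereoisomers in total.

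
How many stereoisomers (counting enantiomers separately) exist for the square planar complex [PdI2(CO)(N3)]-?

2

A square has two trans pairs of vertices; adjacent vertices are cis.
There are 2 geometric isomers: I cis; I trans.
Each arrangement has an internal mirror plane or centre of symmetry, so none is chiral.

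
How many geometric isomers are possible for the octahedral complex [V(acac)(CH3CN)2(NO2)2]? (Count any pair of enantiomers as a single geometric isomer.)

An octahedron has six vertices in three trans pairs; every non-trans pair is cis.
Each acac is bidentate and must span two cis positions.
There are 3 geometric isomers: CH3CN trans, NO2 cis; CH3CN cis, NO2 cis (chiral); CH3CN cis, NO2 trans.

3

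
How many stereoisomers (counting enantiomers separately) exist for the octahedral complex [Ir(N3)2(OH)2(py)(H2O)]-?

In an octahedral complex each vertex has one trans partner and four cis neighbours.
Systematic placement gives 6 geometric isomers: N3 cis, OH cis (3 arrangements, 2 chiral); N3 cis, OH trans; N3 trans, OH cis; N3 trans, OH trans.
Of these, 2 lack any improper symmetry element and so occur as enantiomeric pairs, giving 6 + 2 = 8 stereoisomers in total.

8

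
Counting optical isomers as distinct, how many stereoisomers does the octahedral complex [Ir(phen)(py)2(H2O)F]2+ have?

6

The six octahedral sites form three mutually perpendicular trans pairs.
Each phen is bidentate and must span two cis positions.
Working through the distinct placements yields 4 geometric isomers: py cis (3 arrangements, 2 chiral); py trans.
Of these, 2 lack any improper symmetry element and so occur as enantiomeric pairs, giving 4 + 2 = 6 stereoisomers in total.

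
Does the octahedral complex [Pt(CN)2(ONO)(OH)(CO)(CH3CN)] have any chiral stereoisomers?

yes

The six octahedral sites form three mutually perpendicular trans pairs.
Systematic enumeration (placing each ligand type in turn and discarding arrangements equivalent by rotation or reflection) gives 9 geometric isomers.
Of these, 6 lack any improper symmetry element and so occur as enantiomeric pairs, giving 9 + 6 = 15 stereoisomers in total.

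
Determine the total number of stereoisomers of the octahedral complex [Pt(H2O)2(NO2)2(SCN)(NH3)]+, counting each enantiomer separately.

The six octahedral sites form three mutually perpendicular trans pairs.
Systematic placement gives 6 geometric isomers: H2O trans, NO2 cis; H2O trans, NO2 trans; H2O cis, NO2 cis (3 arrangements, 2 chiral); H2O cis, NO2 trans.
Of these, 2 lack any improper symmetry element and so occur as enantiomeric pairs, giving 6 + 2 = 8 stereoisomers in total.

8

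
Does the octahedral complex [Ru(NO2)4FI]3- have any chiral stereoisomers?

no

In an octahedral complex each vertex has one trans partner and four cis neighbours.
There are 2 geometric isomers: F and I mutually trans; F and I mutually cis.
Each arrangement has an internal mirror plane or centre of symmetry, so none is chiral.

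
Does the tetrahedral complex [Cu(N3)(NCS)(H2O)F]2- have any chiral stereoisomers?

All four vertices of a tetrahedron are equivalent and mutually adjacent, so cis/trans isomerism cannot arise.
Only one geometric arrangement is possible; it has no improper symmetry element, so it exists as a pair of enantiomers (2 stereoisomers).

yes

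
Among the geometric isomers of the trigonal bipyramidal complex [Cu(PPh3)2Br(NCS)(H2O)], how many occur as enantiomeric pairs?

3

A trigonal bipyramid has two axial and three equatorial sites, which are chemically inequivalent.
Systematic enumeration (placing each ligand type in turn and discarding arrangements equivalent by rotation or reflection) gives 7 geometric isomers.
Of these, 3 lack any improper symmetry element and so occur as enantiomeric pairs, giving 7 + 3 = 10 stereoisomers in total.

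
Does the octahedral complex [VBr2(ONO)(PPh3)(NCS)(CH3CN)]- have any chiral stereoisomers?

yes

In an octahedral complex each vertex has one trans partner and four cis neighbours.
Systematic enumeration (placing each ligand type in turn and discarding arrangements equivalent by rotation or reflection) gives 9 geometric isomers.
Of these, 6 lack any improper symmetry element and so occur as enantiomeric pairs, giving 9 + 6 = 15 stereoisomers in total.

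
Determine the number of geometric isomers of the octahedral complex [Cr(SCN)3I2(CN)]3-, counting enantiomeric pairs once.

In an octahedral complex each vertex has one trans partner and four cis neighbours.
The distinct arrangements are (3 in all): SCN mer, I cis; SCN mer, I trans; SCN fac, I cis.

3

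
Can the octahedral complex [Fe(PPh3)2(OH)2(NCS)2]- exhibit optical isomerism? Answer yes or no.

yes

In an octahedral complex each vertex has one trans partner and four cis neighbours.
Systematic placement gives 5 geometric isomers: PPh3 trans, OH trans, NCS trans; PPh3 cis, OH cis, NCS trans; PPh3 trans, OH cis, NCS cis; PPh3 cis, OH cis, NCS cis (chiral); PPh3 cis, OH trans, NCS cis.
One of these lacks any improper symmetry element and so occurs as an enantiomeric pair, giving 5 + 1 = 6 stereoisomers in total.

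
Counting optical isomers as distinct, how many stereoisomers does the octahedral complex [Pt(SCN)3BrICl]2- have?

In an octahedral complex each vertex has one trans partner and four cis neighbours.
Systematic placement gives 4 geometric isomers: SCN mer (3 arrangements); SCN fac (chiral).
One of these lacks any improper symmetry element and so occurs as an enantiomeric pair, giving 4 + 1 = 5 stereoisomers in total.

5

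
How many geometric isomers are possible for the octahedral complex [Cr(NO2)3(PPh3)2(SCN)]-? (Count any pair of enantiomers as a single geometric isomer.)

3

The six octahedral sites form three mutually perpendicular trans pairs.
Systematic placement gives 3 geometric isomers: NO2 mer, PPh3 cis; NO2 mer, PPh3 trans; NO2 fac, PPh3 cis.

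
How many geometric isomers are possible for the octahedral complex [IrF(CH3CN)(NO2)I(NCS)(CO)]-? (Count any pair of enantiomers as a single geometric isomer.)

An octahedron has six vertices in three trans pairs; every non-trans pair is cis.
Exhaustive case analysis gives 15 geometric isomers.

15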